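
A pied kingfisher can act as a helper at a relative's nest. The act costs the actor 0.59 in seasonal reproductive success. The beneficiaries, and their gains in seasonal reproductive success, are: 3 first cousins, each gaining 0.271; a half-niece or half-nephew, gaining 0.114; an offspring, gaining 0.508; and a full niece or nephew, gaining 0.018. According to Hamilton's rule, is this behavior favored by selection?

No

Hamilton's rule: the trait is favored when the sum of r·B over every recipient exceeds the actor's cost C.
r to a first cousin = 0.125 (first cousins share one grandparent pair — two paths of length 4: r = 2·(1/2)^4 = 1/8).
r to a half-niece or half-nephew = 0.125 (half-aunt/uncle↔niece/nephew: one path of length 3: r = (1/2)^3 = 1/8).
r to an offspring = 1/2 (one parent–offspring link: r = (1/2)^1 = 1/2).
r to a full niece or nephew = 1/4 (full aunt/uncle↔niece/nephew: two paths of length 3 through the shared grandparent pair: r = 2·(1/2)^3 = 1/4).
Summing one r·B term per recipient: 3·0.125·0.271 + 1·0.125·0.114 + 1·0.5·0.508 + 1·0.25·0.018 = 0.374375.
0.374375 < 0.59: the indirect benefit is less than the cost.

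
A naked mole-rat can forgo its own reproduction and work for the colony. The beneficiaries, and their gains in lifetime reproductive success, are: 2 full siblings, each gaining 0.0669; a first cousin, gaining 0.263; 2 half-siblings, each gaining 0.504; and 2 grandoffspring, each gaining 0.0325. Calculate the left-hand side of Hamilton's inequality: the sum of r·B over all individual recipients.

0.368025

r to a full sibling = 1/2 (full sibs share both parents — two paths of length 2: r = 2·(1/2)^2 = 1/2).
r to a first cousin = 1/8 (first cousins share one grandparent pair — two paths of length 4: r = 2·(1/2)^4 = 1/8).
r to a half-sibling = 0.25 (half-sibs share one parent — one path of length 2: r = (1/2)^2 = 1/4).
r to a grandoffspring = 0.25 (two parent–offspring links: r = (1/2)^2 = 1/4).
Summing one r·B term per recipient: 2·0.5·0.0669 + 1·0.125·0.263 + 2·0.25·0.504 + 2·0.25·0.0325 = 0.368025.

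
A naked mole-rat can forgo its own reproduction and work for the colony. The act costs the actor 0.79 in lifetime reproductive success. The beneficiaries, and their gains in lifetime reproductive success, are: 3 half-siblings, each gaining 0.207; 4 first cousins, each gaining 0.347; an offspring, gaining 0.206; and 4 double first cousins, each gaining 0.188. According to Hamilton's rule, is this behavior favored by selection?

Hamilton's rule: the trait is favored when the sum of r·B over every recipient exceeds the actor's cost C.
r to a half-sibling = 1/4 (half-sibs share one parent — one path of length 2: r = (1/2)^2 = 1/4).
r to a first cousin = 0.125 (first cousins share one grandparent pair — two paths of length 4: r = 2·(1/2)^4 = 1/8).
r to an offspring = 1/2 (one parent–offspring link: r = (1/2)^1 = 1/2).
r to a double first cousin = 0.25 (double first cousins share both grandparent pairs — four paths of length 4: r = 4·(1/2)^4 = 1/4).
Summing one r·B term per recipient: 3·0.25·0.207 + 4·0.125·0.347 + 1·0.5·0.206 + 4·0.25·0.188 = 0.61975.
0.61975 < 0.79: the indirect benefit is less than the cost.

No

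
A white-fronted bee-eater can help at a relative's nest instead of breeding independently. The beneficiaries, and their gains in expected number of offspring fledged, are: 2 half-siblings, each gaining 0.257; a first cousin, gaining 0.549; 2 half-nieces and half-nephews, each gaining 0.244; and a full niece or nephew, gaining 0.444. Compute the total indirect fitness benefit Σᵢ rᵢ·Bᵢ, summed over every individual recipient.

r to a half-sibling = 0.25 (half-sibs share one parent — one path of length 2: r = (1/2)^2 = 1/4).
r to a first cousin = 1/8 (first cousins share one grandparent pair — two paths of length 4: r = 2·(1/2)^4 = 1/8).
r to a half-niece or half-nephew = 1/8 (half-aunt/uncle↔niece/nephew: one path of length 3: r = (1/2)^3 = 1/8).
r to a full niece or nephew = 1/4 (full aunt/uncle↔niece/nephew: two paths of length 3 through the shared grandparent pair: r = 2·(1/2)^3 = 1/4).
Summing one r·B term per recipient: 2·0.25·0.257 + 1·0.125·0.549 + 2·0.125·0.244 + 1·0.25·0.444 = 0.369125.

0.369125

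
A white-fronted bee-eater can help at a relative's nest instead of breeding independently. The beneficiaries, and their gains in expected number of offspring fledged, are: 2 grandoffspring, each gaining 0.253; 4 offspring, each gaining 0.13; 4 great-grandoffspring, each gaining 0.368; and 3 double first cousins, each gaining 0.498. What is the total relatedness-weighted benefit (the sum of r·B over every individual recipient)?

0.944

r to a grandoffspring = 0.25 (two parent–offspring links: r = (1/2)^2 = 1/4).
r to an offspring = 1/2 (one parent–offspring link: r = (1/2)^1 = 1/2).
r to a great-grandoffspring = 0.125 (three parent–offspring links: r = (1/2)^3 = 1/8).
r to a double first cousin = 1/4 (double first cousins share both grandparent pairs — four paths of length 4: r = 4·(1/2)^4 = 1/4).
Summing one r·B term per recipient: 2·0.25·0.253 + 4·0.5·0.13 + 4·0.125·0.368 + 3·0.25·0.498 = 0.944.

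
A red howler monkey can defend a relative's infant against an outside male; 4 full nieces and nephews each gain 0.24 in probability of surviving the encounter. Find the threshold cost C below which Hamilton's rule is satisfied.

r to a full niece or nephew = 1/4 (full aunt/uncle↔niece/nephew: two paths of length 3 through the shared grandparent pair: r = 2·(1/2)^3 = 1/4).
Hamilton's rule: n·r·B > C, so the trait is favored while C < n·r·B = 4·0.25·0.24 = 0.24.

0.24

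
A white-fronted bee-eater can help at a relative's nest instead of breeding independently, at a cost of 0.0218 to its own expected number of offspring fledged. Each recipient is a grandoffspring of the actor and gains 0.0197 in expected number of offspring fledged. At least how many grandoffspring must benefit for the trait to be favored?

5

r to a grandoffspring = 0.25 (two parent–offspring links: r = (1/2)^2 = 1/4).
Hamilton's rule: n·r·B > C  ⇒  n > C/(r·B) = 0.0218/(0.25·0.0197) = 4.426.
The smallest integer exceeding 4.426 is 5.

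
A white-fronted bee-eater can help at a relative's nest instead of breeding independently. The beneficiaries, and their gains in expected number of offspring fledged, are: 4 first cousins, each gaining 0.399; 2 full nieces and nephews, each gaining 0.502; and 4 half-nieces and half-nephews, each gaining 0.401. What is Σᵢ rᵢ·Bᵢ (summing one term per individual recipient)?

r to a first cousin = 0.125 (first cousins share one grandparent pair — two paths of length 4: r = 2·(1/2)^4 = 1/8).
r to a full niece or nephew = 1/4 (full aunt/uncle↔niece/nephew: two paths of length 3 through the shared grandparent pair: r = 2·(1/2)^3 = 1/4).
r to a half-niece or half-nephew = 1/8 (half-aunt/uncle↔niece/nephew: one path of length 3: r = (1/2)^3 = 1/8).
Summing one r·B term per recipient: 4·0.125·0.399 + 2·0.25·0.502 + 4·0.125·0.401 = 0.651.

0.651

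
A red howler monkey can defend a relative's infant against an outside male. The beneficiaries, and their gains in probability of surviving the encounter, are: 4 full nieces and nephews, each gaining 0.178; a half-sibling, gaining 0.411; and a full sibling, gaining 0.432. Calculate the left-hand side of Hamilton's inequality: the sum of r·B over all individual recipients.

0.49675

r to a full niece or nephew = 0.25 (full aunt/uncle↔niece/nephew: two paths of length 3 through the shared grandparent pair: r = 2·(1/2)^3 = 1/4).
r to a half-sibling = 0.25 (half-sibs share one parent — one path of length 2: r = (1/2)^2 = 1/4).
r to a full sibling = 0.5 (full sibs share both parents — two paths of length 2: r = 2·(1/2)^2 = 1/2).
Summing one r·B term per recipient: 4·0.25·0.178 + 1·0.25·0.411 + 1·0.5·0.432 = 0.49675.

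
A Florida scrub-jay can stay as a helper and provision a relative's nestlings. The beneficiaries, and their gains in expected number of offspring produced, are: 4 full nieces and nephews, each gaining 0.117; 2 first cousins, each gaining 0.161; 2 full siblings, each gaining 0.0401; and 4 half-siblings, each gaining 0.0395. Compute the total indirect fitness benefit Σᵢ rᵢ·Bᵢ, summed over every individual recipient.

0.23685

r to a full niece or nephew = 0.25 (full aunt/uncle↔niece/nephew: two paths of length 3 through the shared grandparent pair: r = 2·(1/2)^3 = 1/4).
r to a first cousin = 0.125 (first cousins share one grandparent pair — two paths of length 4: r = 2·(1/2)^4 = 1/8).
r to a full sibling = 1/2 (full sibs share both parents — two paths of length 2: r = 2·(1/2)^2 = 1/2).
r to a half-sibling = 1/4 (half-sibs share one parent — one path of length 2: r = (1/2)^2 = 1/4).
Summing one r·B term per recipient: 4·0.25·0.117 + 2·0.125·0.161 + 2·0.5·0.0401 + 4·0.25·0.0395 = 0.23685.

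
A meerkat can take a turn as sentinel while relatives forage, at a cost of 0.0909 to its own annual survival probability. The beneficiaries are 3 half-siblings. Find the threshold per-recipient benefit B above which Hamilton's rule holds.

r to a half-sibling = 0.25 (half-sibs share one parent — one path of length 2: r = (1/2)^2 = 1/4).
Hamilton's rule with n recipients of equal r: n·r·B > C, so B > C/(n·r) = 0.0909/(3·0.25) = 0.1212.

0.1212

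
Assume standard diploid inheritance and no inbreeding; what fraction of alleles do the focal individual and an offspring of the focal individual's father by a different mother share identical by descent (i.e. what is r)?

0.25

Each parent–offspring link contributes a factor of 1/2, and independent paths through distinct common ancestors add.
Half-sibs share one parent — one path of length 2: r = (1/2)^2 = 1/4.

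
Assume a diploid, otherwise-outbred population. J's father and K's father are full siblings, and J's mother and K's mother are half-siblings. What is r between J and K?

Wright's path rule: contributions from independent ancestry routes add.
J and K are related in two ways: first cousins through their fathers (r = 1/8) and half first cousins through their mothers (r = 1/16).
r = 1/8 + 1/16 = 3/16 = 0.1875.

0.1875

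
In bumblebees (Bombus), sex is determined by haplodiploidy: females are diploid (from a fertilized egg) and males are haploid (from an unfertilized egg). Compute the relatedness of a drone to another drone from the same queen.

0.5

Haploid brothers each carry a random half of the queen's diploid genome, so on average they share half: r = 1/2.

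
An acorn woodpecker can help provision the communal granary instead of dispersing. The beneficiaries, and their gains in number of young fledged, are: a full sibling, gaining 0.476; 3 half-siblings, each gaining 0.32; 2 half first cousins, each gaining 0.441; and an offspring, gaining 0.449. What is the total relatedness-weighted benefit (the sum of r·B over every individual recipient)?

r to a full sibling = 1/2 (full sibs share both parents — two paths of length 2: r = 2·(1/2)^2 = 1/2).
r to a half-sibling = 0.25 (half-sibs share one parent — one path of length 2: r = (1/2)^2 = 1/4).
r to a half first cousin = 0.0625 (half first cousins share one grandparent — one path of length 4: r = (1/2)^4 = 1/16).
r to an offspring = 1/2 (one parent–offspring link: r = (1/2)^1 = 1/2).
Summing one r·B term per recipient: 1·0.5·0.476 + 3·0.25·0.32 + 2·0.0625·0.441 + 1·0.5·0.449 = 0.757625.

0.757625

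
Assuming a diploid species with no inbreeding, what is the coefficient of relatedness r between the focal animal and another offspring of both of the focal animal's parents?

0.5

Each parent–offspring link contributes a factor of 1/2, and independent paths through distinct common ancestors add.
Full sibs share both parents — two paths of length 2: r = 2·(1/2)^2 = 1/2.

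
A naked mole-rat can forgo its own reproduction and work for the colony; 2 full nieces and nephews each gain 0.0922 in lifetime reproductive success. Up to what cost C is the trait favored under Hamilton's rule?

0.0461

r to a full niece or nephew = 1/4 (full aunt/uncle↔niece/nephew: two paths of length 3 through the shared grandparent pair: r = 2·(1/2)^3 = 1/4).
Hamilton's rule: n·r·B > C, so the trait is favored while C < n·r·B = 2·0.25·0.0922 = 0.0461.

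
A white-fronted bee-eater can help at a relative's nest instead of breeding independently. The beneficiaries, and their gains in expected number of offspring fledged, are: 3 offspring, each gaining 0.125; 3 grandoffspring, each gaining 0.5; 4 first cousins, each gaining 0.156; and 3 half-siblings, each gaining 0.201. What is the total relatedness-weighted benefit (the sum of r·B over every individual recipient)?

r to an offspring = 0.5 (one parent–offspring link: r = (1/2)^1 = 1/2).
r to a grandoffspring = 0.25 (two parent–offspring links: r = (1/2)^2 = 1/4).
r to a first cousin = 1/8 (first cousins share one grandparent pair — two paths of length 4: r = 2·(1/2)^4 = 1/8).
r to a half-sibling = 0.25 (half-sibs share one parent — one path of length 2: r = (1/2)^2 = 1/4).
Summing one r·B term per recipient: 3·0.5·0.125 + 3·0.25·0.5 + 4·0.125·0.156 + 3·0.25·0.201 = 0.79125.

0.79125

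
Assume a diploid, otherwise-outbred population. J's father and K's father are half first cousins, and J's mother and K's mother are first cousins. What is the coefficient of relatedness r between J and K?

0.046875

Independent pedigree routes through distinct common ancestors add.
J and K are related in two ways: half second cousins through their fathers (r = 1/64) and second cousins through their mothers (r = 1/32).
r = 1/64 + 1/32 = 3/64 = 0.046875.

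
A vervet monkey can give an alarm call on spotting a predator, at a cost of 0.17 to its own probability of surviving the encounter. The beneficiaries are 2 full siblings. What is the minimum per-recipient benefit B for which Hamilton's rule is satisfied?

0.17

r to a full sibling = 1/2 (full sibs share both parents — two paths of length 2: r = 2·(1/2)^2 = 1/2).
Hamilton's rule with n recipients of equal r: n·r·B > C, so B > C/(n·r) = 0.17/(2·0.5) = 0.17.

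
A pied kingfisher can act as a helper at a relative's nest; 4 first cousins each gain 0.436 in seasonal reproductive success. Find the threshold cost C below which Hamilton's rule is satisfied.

0.218

r to a first cousin = 1/8 (first cousins share one grandparent pair — two paths of length 4: r = 2·(1/2)^4 = 1/8).
Hamilton's rule: n·r·B > C, so the trait is favored while C < n·r·B = 4·0.125·0.436 = 0.218.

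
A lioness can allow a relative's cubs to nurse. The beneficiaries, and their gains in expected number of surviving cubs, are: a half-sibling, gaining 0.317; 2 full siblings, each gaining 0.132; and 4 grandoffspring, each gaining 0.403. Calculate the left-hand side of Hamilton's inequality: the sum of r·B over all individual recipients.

r to a half-sibling = 1/4 (half-sibs share one parent — one path of length 2: r = (1/2)^2 = 1/4).
r to a full sibling = 1/2 (full sibs share both parents — two paths of length 2: r = 2·(1/2)^2 = 1/2).
r to a grandoffspring = 0.25 (two parent–offspring links: r = (1/2)^2 = 1/4).
Summing one r·B term per recipient: 1·0.25·0.317 + 2·0.5·0.132 + 4·0.25·0.403 = 0.61425.

0.61425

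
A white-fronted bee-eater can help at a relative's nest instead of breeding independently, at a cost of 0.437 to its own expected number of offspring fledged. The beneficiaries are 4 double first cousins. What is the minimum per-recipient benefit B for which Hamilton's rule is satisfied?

0.437

r to a double first cousin = 0.25 (double first cousins share both grandparent pairs — four paths of length 4: r = 4·(1/2)^4 = 1/4).
Hamilton's rule with n recipients of equal r: n·r·B > C, so B > C/(n·r) = 0.437/(4·0.25) = 0.437.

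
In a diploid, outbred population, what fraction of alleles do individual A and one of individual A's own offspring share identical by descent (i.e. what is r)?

Each parent–offspring link contributes a factor of 1/2, and independent paths through distinct common ancestors add.
One parent–offspring link: r = (1/2)^1 = 1/2.

0.5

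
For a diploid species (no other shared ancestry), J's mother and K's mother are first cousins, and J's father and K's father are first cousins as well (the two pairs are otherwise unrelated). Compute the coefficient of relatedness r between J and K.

0.0625

Relatedness sums over independent paths through distinct common ancestors.
J and K are related in two ways: second cousins through their mothers (r = 1/32) and second cousins through their fathers (r = 1/32).
r = 1/32 + 1/32 = 0.0625.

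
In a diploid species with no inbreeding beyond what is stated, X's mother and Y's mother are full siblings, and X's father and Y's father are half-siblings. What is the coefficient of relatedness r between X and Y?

With two independent routes of shared ancestry, r is the sum of the two contributions.
X and Y are related in two ways: first cousins through their mothers (r = 1/8) and half first cousins through their fathers (r = 1/16).
r = 1/8 + 1/16 = 3/16 = 0.1875.

0.1875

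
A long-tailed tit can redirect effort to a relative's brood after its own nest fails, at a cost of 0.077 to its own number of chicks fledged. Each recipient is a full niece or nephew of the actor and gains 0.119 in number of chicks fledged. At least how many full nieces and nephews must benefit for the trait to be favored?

3

r to a full niece or nephew = 1/4 (full aunt/uncle↔niece/nephew: two paths of length 3 through the shared grandparent pair: r = 2·(1/2)^3 = 1/4).
Hamilton's rule: n·r·B > C  ⇒  n > C/(r·B) = 0.077/(0.25·0.119) = 2.588.
The smallest integer exceeding 2.588 is 3.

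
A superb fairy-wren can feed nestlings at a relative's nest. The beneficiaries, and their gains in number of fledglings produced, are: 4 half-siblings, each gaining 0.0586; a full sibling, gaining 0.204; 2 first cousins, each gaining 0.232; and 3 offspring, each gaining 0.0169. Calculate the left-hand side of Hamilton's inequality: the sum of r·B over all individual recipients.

r to a half-sibling = 1/4 (half-sibs share one parent — one path of length 2: r = (1/2)^2 = 1/4).
r to a full sibling = 0.5 (full sibs share both parents — two paths of length 2: r = 2·(1/2)^2 = 1/2).
r to a first cousin = 1/8 (first cousins share one grandparent pair — two paths of length 4: r = 2·(1/2)^4 = 1/8).
r to an offspring = 0.5 (one parent–offspring link: r = (1/2)^1 = 1/2).
Summing one r·B term per recipient: 4·0.25·0.0586 + 1·0.5·0.204 + 2·0.125·0.232 + 3·0.5·0.0169 = 0.24395.

0.24395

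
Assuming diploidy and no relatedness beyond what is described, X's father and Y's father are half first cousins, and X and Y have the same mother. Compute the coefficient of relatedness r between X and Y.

0.265625

With two independent routes of shared ancestry, r is the sum of the two contributions.
X and Y are related in two ways: half second cousins through their fathers (r = 1/64) and half-sibs through their shared mother (r = 1/4).
r = 1/64 + 1/4 = 0.265625.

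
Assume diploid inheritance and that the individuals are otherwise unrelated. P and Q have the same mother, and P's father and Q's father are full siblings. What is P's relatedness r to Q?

0.375

Wright's path rule: contributions from independent ancestry routes add.
P and Q are related in two ways: half-sibs through their shared mother (r = 1/4) and first cousins through their fathers (r = 1/8).
r = 1/4 + 1/8 = 0.375.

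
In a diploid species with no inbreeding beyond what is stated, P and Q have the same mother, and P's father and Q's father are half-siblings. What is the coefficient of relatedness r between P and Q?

Independent pedigree routes through distinct common ancestors add.
P and Q are related in two ways: half-sibs through their shared mother (r = 1/4) and half first cousins through their fathers (r = 1/16).
r = 1/4 + 1/16 = 0.3125.

0.3125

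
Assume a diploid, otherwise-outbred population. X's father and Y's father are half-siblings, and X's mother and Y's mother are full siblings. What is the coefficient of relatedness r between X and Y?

Wright's path rule: contributions from independent ancestry routes add.
X and Y are related in two ways: half first cousins through their fathers (r = 1/16) and first cousins through their mothers (r = 1/8).
r = 1/16 + 1/8 = 0.1875.

0.1875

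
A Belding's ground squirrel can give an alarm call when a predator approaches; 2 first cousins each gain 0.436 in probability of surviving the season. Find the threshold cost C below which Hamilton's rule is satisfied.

0.109

r to a first cousin = 1/8 (first cousins share one grandparent pair — two paths of length 4: r = 2·(1/2)^4 = 1/8).
Hamilton's rule: n·r·B > C, so the trait is favored while C < n·r·B = 2·0.125·0.436 = 0.109.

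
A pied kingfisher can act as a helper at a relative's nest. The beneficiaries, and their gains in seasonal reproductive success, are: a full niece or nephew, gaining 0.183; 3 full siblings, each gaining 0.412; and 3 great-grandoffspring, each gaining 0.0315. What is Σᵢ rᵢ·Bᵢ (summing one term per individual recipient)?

0.6755625

r to a full niece or nephew = 1/4 (full aunt/uncle↔niece/nephew: two paths of length 3 through the shared grandparent pair: r = 2·(1/2)^3 = 1/4).
r to a full sibling = 1/2 (full sibs share both parents — two paths of length 2: r = 2·(1/2)^2 = 1/2).
r to a great-grandoffspring = 0.125 (three parent–offspring links: r = (1/2)^3 = 1/8).
Summing one r·B term per recipient: 1·0.25·0.183 + 3·0.5·0.412 + 3·0.125·0.0315 = 0.6755625.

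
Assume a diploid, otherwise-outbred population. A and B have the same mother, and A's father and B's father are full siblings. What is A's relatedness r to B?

0.375

Wright's path rule: contributions from independent ancestry routes add.
A and B are related in two ways: half-sibs through their shared mother (r = 1/4) and first cousins through their fathers (r = 1/8).
r = 1/4 + 1/8 = 3/8 = 0.375.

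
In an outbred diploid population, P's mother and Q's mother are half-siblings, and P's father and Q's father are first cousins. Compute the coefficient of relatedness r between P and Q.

0.09375

Independent pedigree routes through distinct common ancestors add.
P and Q are related in two ways: half first cousins through their mothers (r = 1/16) and second cousins through their fathers (r = 1/32).
r = 1/16 + 1/32 = 0.09375.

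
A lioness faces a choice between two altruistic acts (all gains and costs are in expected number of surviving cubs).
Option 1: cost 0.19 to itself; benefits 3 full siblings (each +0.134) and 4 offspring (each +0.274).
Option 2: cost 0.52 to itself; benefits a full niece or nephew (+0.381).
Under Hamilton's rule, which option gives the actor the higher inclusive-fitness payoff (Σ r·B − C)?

Option 1

Option 1: r to a full sibling = 0.5.
Option 1: r to an offspring = 0.5.
Option 1: Σ r·B − C = (3·0.5·0.134 + 4·0.5·0.274) − 0.19 = 0.559.
Option 2: r to a full niece or nephew = 0.25.
Option 2: Σ r·B − C = (1·0.25·0.381) − 0.52 = -0.42475.
Option 1 has the higher net inclusive-fitness payoff.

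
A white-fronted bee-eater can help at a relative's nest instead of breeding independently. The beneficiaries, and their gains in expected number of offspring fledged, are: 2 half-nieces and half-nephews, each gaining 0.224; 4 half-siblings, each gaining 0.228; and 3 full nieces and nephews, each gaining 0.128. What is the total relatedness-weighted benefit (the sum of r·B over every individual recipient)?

0.38

r to a half-niece or half-nephew = 0.125 (half-aunt/uncle↔niece/nephew: one path of length 3: r = (1/2)^3 = 1/8).
r to a half-sibling = 1/4 (half-sibs share one parent — one path of length 2: r = (1/2)^2 = 1/4).
r to a full niece or nephew = 0.25 (full aunt/uncle↔niece/nephew: two paths of length 3 through the shared grandparent pair: r = 2·(1/2)^3 = 1/4).
Summing one r·B term per recipient: 2·0.125·0.224 + 4·0.25·0.228 + 3·0.25·0.128 = 0.38.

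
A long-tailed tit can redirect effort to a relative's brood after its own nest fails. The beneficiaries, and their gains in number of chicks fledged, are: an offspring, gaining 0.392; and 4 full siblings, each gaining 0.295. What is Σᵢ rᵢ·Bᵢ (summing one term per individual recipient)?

0.786

r to an offspring = 0.5 (one parent–offspring link: r = (1/2)^1 = 1/2).
r to a full sibling = 0.5 (full sibs share both parents — two paths of length 2: r = 2·(1/2)^2 = 1/2).
Summing one r·B term per recipient: 1·0.5·0.392 + 4·0.5·0.295 = 0.786.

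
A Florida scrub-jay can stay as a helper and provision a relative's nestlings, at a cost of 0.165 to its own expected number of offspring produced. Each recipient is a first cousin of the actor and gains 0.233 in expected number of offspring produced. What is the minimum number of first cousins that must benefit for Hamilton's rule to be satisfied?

r to a first cousin = 0.125 (first cousins share one grandparent pair — two paths of length 4: r = 2·(1/2)^4 = 1/8).
Hamilton's rule: n·r·B > C  ⇒  n > C/(r·B) = 0.165/(0.125·0.233) = 5.665.
The smallest integer exceeding 5.665 is 6.

6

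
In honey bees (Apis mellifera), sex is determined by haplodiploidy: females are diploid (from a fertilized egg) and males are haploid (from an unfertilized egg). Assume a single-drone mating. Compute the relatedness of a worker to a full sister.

Haplodiploid full sisters inherit their father's entire haploid genome identically (contributing 1/2) and on average half of their mother's contribution (1/2 · 1/2 = 1/4); r = 1/2 + 1/4 = 3/4.

0.75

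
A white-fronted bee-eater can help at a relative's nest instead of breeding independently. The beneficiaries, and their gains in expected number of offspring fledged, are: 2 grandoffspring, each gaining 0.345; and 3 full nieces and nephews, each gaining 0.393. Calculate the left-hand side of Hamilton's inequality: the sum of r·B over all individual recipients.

r to a grandoffspring = 0.25 (two parent–offspring links: r = (1/2)^2 = 1/4).
r to a full niece or nephew = 0.25 (full aunt/uncle↔niece/nephew: two paths of length 3 through the shared grandparent pair: r = 2·(1/2)^3 = 1/4).
Summing one r·B term per recipient: 2·0.25·0.345 + 3·0.25·0.393 = 0.46725.

0.46725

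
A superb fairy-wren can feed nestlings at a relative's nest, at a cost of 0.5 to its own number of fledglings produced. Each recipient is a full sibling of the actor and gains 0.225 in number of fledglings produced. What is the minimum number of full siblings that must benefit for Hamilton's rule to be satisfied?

r to a full sibling = 0.5 (full sibs share both parents — two paths of length 2: r = 2·(1/2)^2 = 1/2).
Hamilton's rule: n·r·B > C  ⇒  n > C/(r·B) = 0.5/(0.5·0.225) = 4.444.
The smallest integer exceeding 4.444 is 5.

5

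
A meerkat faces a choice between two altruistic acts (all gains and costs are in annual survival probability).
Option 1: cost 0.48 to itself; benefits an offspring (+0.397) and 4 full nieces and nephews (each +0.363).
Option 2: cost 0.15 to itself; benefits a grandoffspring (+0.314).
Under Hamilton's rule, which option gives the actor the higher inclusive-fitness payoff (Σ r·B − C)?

Option 1

Option 1: r to an offspring = 0.5.
Option 1: r to a full niece or nephew = 0.25.
Option 1: Σ r·B − C = (1·0.5·0.397 + 4·0.25·0.363) − 0.48 = 0.0815.
Option 2: r to a grandoffspring = 0.25.
Option 2: Σ r·B − C = (1·0.25·0.314) − 0.15 = -0.0715.
Option 1 has the higher net inclusive-fitness payoff.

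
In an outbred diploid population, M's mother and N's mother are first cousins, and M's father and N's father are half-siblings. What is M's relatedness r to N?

Wright's path rule: contributions from independent ancestry routes add.
M and N are related in two ways: second cousins through their mothers (r = 1/32) and half first cousins through their fathers (r = 1/16).
r = 1/32 + 1/16 = 3/32 = 0.09375.

0.09375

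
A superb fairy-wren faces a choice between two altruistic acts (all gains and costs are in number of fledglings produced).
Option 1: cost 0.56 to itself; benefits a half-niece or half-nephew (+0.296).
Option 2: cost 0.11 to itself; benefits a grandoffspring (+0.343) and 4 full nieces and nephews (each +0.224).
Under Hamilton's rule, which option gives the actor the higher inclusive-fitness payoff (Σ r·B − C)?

Option 2

Option 1: r to a half-niece or half-nephew = 0.125.
Option 1: Σ r·B − C = (1·0.125·0.296) − 0.56 = -0.523.
Option 2: r to a grandoffspring = 0.25.
Option 2: r to a full niece or nephew = 0.25.
Option 2: Σ r·B − C = (1·0.25·0.343 + 4·0.25·0.224) − 0.11 = 0.19975.
Option 2 has the higher net inclusive-fitness payoff.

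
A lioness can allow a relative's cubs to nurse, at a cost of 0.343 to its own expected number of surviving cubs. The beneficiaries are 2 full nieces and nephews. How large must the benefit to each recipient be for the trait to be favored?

r to a full niece or nephew = 0.25 (full aunt/uncle↔niece/nephew: two paths of length 3 through the shared grandparent pair: r = 2·(1/2)^3 = 1/4).
Hamilton's rule with n recipients of equal r: n·r·B > C, so B > C/(n·r) = 0.343/(2·0.25) = 0.686.

0.686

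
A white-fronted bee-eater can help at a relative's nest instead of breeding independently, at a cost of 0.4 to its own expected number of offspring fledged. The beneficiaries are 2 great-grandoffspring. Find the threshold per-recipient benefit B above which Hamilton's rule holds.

1.6

r to a great-grandoffspring = 0.125 (three parent–offspring links: r = (1/2)^3 = 1/8).
Hamilton's rule with n recipients of equal r: n·r·B > C, so B > C/(n·r) = 0.4/(2·0.125) = 1.6.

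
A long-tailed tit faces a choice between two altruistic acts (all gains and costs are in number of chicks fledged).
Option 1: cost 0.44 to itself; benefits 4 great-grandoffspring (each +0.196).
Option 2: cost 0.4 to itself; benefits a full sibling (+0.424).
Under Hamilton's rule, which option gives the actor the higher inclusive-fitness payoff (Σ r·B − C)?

Option 2

Option 1: r to a great-grandoffspring = 0.125.
Option 1: Σ r·B − C = (4·0.125·0.196) − 0.44 = -0.342.
Option 2: r to a full sibling = 0.5.
Option 2: Σ r·B − C = (1·0.5·0.424) − 0.4 = -0.188.
Option 2 has the higher net inclusive-fitness payoff.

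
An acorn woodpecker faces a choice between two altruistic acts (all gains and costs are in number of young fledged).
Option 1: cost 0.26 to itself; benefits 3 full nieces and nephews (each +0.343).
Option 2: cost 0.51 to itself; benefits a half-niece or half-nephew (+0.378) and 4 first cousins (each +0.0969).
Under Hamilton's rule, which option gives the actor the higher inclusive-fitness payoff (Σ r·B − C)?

Option 1

Option 1: r to a full niece or nephew = 0.25.
Option 1: Σ r·B − C = (3·0.25·0.343) − 0.26 = -0.00275.
Option 2: r to a half-niece or half-nephew = 0.125.
Option 2: r to a first cousin = 0.125.
Option 2: Σ r·B − C = (1·0.125·0.378 + 4·0.125·0.0969) − 0.51 = -0.4143.
Option 1 has the higher net inclusive-fitness payoff.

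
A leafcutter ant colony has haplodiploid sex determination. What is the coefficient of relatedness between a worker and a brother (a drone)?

Her haploid brother carries none of their father's genes and a random half of their mother's genome; that half matches the maternal half of her own genome with probability 1/2: r = 1/2 · 1/2 = 1/4.

0.25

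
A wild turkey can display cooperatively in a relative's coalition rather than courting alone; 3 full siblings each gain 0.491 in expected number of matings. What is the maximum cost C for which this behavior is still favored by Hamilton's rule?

0.7365

r to a full sibling = 0.5 (full sibs share both parents — two paths of length 2: r = 2·(1/2)^2 = 1/2).
Hamilton's rule: n·r·B > C, so the trait is favored while C < n·r·B = 3·0.5·0.491 = 0.7365.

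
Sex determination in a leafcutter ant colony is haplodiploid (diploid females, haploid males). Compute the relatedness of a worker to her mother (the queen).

0.5

One meiotic link between diploid queen and diploid daughter: r = 1/2.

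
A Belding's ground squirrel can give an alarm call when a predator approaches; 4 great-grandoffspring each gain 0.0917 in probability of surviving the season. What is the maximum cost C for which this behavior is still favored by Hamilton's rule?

0.04585

r to a great-grandoffspring = 1/8 (three parent–offspring links: r = (1/2)^3 = 1/8).
Hamilton's rule: n·r·B > C, so the trait is favored while C < n·r·B = 4·0.125·0.0917 = 0.04585.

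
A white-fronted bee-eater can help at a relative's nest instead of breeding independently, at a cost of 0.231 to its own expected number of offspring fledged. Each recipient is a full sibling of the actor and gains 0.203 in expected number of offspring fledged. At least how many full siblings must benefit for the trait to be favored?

3

r to a full sibling = 1/2 (full sibs share both parents — two paths of length 2: r = 2·(1/2)^2 = 1/2).
Hamilton's rule: n·r·B > C  ⇒  n > C/(r·B) = 0.231/(0.5·0.203) = 2.276.
The smallest integer exceeding 2.276 is 3.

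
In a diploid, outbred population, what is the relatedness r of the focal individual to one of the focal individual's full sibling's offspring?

0.25

Each parent–offspring link contributes a factor of 1/2, and independent paths through distinct common ancestors add.
Full aunt/uncle↔niece/nephew: two paths of length 3 through the shared grandparent pair: r = 2·(1/2)^3 = 1/4.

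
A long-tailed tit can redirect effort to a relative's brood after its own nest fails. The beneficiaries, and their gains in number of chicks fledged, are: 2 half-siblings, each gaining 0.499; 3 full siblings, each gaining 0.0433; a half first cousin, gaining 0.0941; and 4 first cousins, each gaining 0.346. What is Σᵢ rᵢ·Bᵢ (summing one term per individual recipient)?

r to a half-sibling = 1/4 (half-sibs share one parent — one path of length 2: r = (1/2)^2 = 1/4).
r to a full sibling = 1/2 (full sibs share both parents — two paths of length 2: r = 2·(1/2)^2 = 1/2).
r to a half first cousin = 1/16 (half first cousins share one grandparent — one path of length 4: r = (1/2)^4 = 1/16).
r to a first cousin = 0.125 (first cousins share one grandparent pair — two paths of length 4: r = 2·(1/2)^4 = 1/8).
Summing one r·B term per recipient: 2·0.25·0.499 + 3·0.5·0.0433 + 1·0.0625·0.0941 + 4·0.125·0.346 = 0.49333125.

0.49333125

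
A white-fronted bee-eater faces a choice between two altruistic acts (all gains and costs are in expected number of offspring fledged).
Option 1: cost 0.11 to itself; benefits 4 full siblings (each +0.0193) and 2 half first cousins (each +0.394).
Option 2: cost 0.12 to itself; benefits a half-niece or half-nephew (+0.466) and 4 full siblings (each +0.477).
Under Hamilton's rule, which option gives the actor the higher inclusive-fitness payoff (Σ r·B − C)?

Option 1: r to a full sibling = 0.5.
Option 1: r to a half first cousin = 0.0625.
Option 1: Σ r·B − C = (4·0.5·0.0193 + 2·0.0625·0.394) − 0.11 = -0.02215.
Option 2: r to a half-niece or half-nephew = 0.125.
Option 2: r to a full sibling = 0.5.
Option 2: Σ r·B − C = (1·0.125·0.466 + 4·0.5·0.477) − 0.12 = 0.89225.
Option 2 has the higher net inclusive-fitness payoff.

Option 2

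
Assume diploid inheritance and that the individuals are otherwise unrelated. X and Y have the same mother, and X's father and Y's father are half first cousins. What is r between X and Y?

0.265625

Independent pedigree routes through distinct common ancestors add.
X and Y are related in two ways: half-sibs through their shared mother (r = 1/4) and half second cousins through their fathers (r = 1/64).
r = 1/4 + 1/64 = 0.265625.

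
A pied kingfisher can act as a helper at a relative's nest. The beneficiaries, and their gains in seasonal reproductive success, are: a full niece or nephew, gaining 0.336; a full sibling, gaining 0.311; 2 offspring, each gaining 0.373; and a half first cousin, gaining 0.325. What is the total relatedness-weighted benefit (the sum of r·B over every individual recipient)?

0.6328125

r to a full niece or nephew = 1/4 (full aunt/uncle↔niece/nephew: two paths of length 3 through the shared grandparent pair: r = 2·(1/2)^3 = 1/4).
r to a full sibling = 0.5 (full sibs share both parents — two paths of length 2: r = 2·(1/2)^2 = 1/2).
r to an offspring = 1/2 (one parent–offspring link: r = (1/2)^1 = 1/2).
r to a half first cousin = 0.0625 (half first cousins share one grandparent — one path of length 4: r = (1/2)^4 = 1/16).
Summing one r·B term per recipient: 1·0.25·0.336 + 1·0.5·0.311 + 2·0.5·0.373 + 1·0.0625·0.325 = 0.6328125.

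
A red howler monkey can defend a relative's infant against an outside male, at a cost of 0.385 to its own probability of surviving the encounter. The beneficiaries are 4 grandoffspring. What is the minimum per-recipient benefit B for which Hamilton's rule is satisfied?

0.385

r to a grandoffspring = 0.25 (two parent–offspring links: r = (1/2)^2 = 1/4).
Hamilton's rule with n recipients of equal r: n·r·B > C, so B > C/(n·r) = 0.385/(4·0.25) = 0.385.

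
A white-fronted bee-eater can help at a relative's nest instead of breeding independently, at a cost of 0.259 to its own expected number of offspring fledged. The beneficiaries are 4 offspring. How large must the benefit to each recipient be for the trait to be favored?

r to an offspring = 0.5 (one parent–offspring link: r = (1/2)^1 = 1/2).
Hamilton's rule with n recipients of equal r: n·r·B > C, so B > C/(n·r) = 0.259/(4·0.5) = 0.1295.

0.1295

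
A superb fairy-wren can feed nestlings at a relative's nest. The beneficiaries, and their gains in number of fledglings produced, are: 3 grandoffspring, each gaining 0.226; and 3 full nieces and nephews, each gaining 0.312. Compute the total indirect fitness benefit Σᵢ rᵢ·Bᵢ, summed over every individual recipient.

r to a grandoffspring = 1/4 (two parent–offspring links: r = (1/2)^2 = 1/4).
r to a full niece or nephew = 0.25 (full aunt/uncle↔niece/nephew: two paths of length 3 through the shared grandparent pair: r = 2·(1/2)^3 = 1/4).
Summing one r·B term per recipient: 3·0.25·0.226 + 3·0.25·0.312 = 0.4035.

0.4035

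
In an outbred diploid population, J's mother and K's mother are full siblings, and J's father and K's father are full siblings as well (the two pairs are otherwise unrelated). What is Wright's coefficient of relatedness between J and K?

Wright's path rule: contributions from independent ancestry routes add.
J and K are related in two ways: first cousins through their mothers (r = 1/8) and first cousins through their fathers (r = 1/8) — i.e. double first cousins.
r = 1/8 + 1/8 = 0.25.

0.25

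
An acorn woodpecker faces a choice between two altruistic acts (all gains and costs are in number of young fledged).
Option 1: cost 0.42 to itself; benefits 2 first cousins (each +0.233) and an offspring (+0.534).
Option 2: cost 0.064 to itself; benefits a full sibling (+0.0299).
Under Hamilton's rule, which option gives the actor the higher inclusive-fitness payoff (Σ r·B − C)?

Option 1: r to a first cousin = 0.125.
Option 1: r to an offspring = 0.5.
Option 1: Σ r·B − C = (2·0.125·0.233 + 1·0.5·0.534) − 0.42 = -0.09475.
Option 2: r to a full sibling = 0.5.
Option 2: Σ r·B − C = (1·0.5·0.0299) − 0.064 = -0.04905.
Option 2 has the higher net inclusive-fitness payoff.

Option 2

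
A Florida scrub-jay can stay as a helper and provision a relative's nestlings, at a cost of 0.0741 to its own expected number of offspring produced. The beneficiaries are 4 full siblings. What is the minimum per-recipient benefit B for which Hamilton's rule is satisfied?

r to a full sibling = 1/2 (full sibs share both parents — two paths of length 2: r = 2·(1/2)^2 = 1/2).
Hamilton's rule with n recipients of equal r: n·r·B > C, so B > C/(n·r) = 0.0741/(4·0.5) = 0.037.

0.037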